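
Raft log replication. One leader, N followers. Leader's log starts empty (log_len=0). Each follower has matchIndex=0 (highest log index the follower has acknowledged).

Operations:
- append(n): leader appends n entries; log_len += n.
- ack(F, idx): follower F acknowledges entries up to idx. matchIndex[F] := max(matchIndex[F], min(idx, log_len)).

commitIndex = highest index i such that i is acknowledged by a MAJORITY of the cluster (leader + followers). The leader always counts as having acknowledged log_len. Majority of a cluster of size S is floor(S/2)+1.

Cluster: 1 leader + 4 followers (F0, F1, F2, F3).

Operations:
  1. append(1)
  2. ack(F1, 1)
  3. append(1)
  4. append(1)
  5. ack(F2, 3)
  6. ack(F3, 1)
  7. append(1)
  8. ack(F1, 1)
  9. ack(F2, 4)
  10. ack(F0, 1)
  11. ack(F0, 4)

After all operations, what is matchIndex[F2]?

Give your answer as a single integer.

Op 1: append 1 -> log_len=1
Op 2: F1 acks idx 1 -> match: F0=0 F1=1 F2=0 F3=0; commitIndex=0
Op 3: append 1 -> log_len=2
Op 4: append 1 -> log_len=3
Op 5: F2 acks idx 3 -> match: F0=0 F1=1 F2=3 F3=0; commitIndex=1
Op 6: F3 acks idx 1 -> match: F0=0 F1=1 F2=3 F3=1; commitIndex=1
Op 7: append 1 -> log_len=4
Op 8: F1 acks idx 1 -> match: F0=0 F1=1 F2=3 F3=1; commitIndex=1
Op 9: F2 acks idx 4 -> match: F0=0 F1=1 F2=4 F3=1; commitIndex=1
Op 10: F0 acks idx 1 -> match: F0=1 F1=1 F2=4 F3=1; commitIndex=1
Op 11: F0 acks idx 4 -> match: F0=4 F1=1 F2=4 F3=1; commitIndex=4

Answer: 4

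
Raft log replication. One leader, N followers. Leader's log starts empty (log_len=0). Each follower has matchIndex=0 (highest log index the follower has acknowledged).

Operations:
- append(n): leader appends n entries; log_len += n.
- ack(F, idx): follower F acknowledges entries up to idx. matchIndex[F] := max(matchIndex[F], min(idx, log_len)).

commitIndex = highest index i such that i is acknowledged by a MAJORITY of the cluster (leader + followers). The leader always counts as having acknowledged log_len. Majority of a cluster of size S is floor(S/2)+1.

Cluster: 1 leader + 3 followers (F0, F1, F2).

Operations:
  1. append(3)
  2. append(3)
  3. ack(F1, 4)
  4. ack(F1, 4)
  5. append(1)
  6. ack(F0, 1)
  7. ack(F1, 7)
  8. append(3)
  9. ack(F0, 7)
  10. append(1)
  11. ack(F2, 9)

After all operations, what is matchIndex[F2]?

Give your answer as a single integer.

Answer: 9

Derivation:
Op 1: append 3 -> log_len=3
Op 2: append 3 -> log_len=6
Op 3: F1 acks idx 4 -> match: F0=0 F1=4 F2=0; commitIndex=0
Op 4: F1 acks idx 4 -> match: F0=0 F1=4 F2=0; commitIndex=0
Op 5: append 1 -> log_len=7
Op 6: F0 acks idx 1 -> match: F0=1 F1=4 F2=0; commitIndex=1
Op 7: F1 acks idx 7 -> match: F0=1 F1=7 F2=0; commitIndex=1
Op 8: append 3 -> log_len=10
Op 9: F0 acks idx 7 -> match: F0=7 F1=7 F2=0; commitIndex=7
Op 10: append 1 -> log_len=11
Op 11: F2 acks idx 9 -> match: F0=7 F1=7 F2=9; commitIndex=7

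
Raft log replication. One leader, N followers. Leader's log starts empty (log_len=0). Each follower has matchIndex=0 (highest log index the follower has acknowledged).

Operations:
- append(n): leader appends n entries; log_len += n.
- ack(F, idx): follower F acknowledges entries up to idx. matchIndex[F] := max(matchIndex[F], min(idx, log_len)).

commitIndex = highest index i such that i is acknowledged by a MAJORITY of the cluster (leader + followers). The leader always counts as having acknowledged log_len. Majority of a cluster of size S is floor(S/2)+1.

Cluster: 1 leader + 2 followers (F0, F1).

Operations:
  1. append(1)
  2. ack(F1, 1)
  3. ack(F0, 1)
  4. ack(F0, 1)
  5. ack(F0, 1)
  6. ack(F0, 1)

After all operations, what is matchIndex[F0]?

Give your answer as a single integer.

Op 1: append 1 -> log_len=1
Op 2: F1 acks idx 1 -> match: F0=0 F1=1; commitIndex=1
Op 3: F0 acks idx 1 -> match: F0=1 F1=1; commitIndex=1
Op 4: F0 acks idx 1 -> match: F0=1 F1=1; commitIndex=1
Op 5: F0 acks idx 1 -> match: F0=1 F1=1; commitIndex=1
Op 6: F0 acks idx 1 -> match: F0=1 F1=1; commitIndex=1

Answer: 1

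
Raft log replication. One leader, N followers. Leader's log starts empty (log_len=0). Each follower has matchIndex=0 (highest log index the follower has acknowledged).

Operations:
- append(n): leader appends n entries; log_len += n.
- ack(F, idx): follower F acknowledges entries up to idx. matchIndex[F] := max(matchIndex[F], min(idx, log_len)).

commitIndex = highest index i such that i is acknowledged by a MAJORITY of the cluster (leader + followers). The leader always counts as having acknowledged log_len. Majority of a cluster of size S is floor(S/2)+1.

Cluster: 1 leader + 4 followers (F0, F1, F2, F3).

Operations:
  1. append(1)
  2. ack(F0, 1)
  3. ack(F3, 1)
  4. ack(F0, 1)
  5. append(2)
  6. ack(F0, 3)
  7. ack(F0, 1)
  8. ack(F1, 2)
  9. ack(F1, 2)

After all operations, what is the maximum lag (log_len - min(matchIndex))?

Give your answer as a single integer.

Op 1: append 1 -> log_len=1
Op 2: F0 acks idx 1 -> match: F0=1 F1=0 F2=0 F3=0; commitIndex=0
Op 3: F3 acks idx 1 -> match: F0=1 F1=0 F2=0 F3=1; commitIndex=1
Op 4: F0 acks idx 1 -> match: F0=1 F1=0 F2=0 F3=1; commitIndex=1
Op 5: append 2 -> log_len=3
Op 6: F0 acks idx 3 -> match: F0=3 F1=0 F2=0 F3=1; commitIndex=1
Op 7: F0 acks idx 1 -> match: F0=3 F1=0 F2=0 F3=1; commitIndex=1
Op 8: F1 acks idx 2 -> match: F0=3 F1=2 F2=0 F3=1; commitIndex=2
Op 9: F1 acks idx 2 -> match: F0=3 F1=2 F2=0 F3=1; commitIndex=2

Answer: 3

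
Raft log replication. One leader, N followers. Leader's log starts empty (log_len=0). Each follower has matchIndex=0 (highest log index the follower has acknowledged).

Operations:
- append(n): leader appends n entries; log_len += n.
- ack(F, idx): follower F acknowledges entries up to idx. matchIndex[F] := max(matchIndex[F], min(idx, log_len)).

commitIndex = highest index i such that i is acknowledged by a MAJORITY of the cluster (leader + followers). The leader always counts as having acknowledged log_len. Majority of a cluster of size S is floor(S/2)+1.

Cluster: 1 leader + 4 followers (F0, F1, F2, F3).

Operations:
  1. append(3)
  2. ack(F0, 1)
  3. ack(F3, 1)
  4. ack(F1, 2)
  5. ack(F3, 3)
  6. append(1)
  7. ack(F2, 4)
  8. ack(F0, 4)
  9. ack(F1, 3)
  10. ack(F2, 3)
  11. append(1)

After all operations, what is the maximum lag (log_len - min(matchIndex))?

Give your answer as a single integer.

Op 1: append 3 -> log_len=3
Op 2: F0 acks idx 1 -> match: F0=1 F1=0 F2=0 F3=0; commitIndex=0
Op 3: F3 acks idx 1 -> match: F0=1 F1=0 F2=0 F3=1; commitIndex=1
Op 4: F1 acks idx 2 -> match: F0=1 F1=2 F2=0 F3=1; commitIndex=1
Op 5: F3 acks idx 3 -> match: F0=1 F1=2 F2=0 F3=3; commitIndex=2
Op 6: append 1 -> log_len=4
Op 7: F2 acks idx 4 -> match: F0=1 F1=2 F2=4 F3=3; commitIndex=3
Op 8: F0 acks idx 4 -> match: F0=4 F1=2 F2=4 F3=3; commitIndex=4
Op 9: F1 acks idx 3 -> match: F0=4 F1=3 F2=4 F3=3; commitIndex=4
Op 10: F2 acks idx 3 -> match: F0=4 F1=3 F2=4 F3=3; commitIndex=4
Op 11: append 1 -> log_len=5

Answer: 2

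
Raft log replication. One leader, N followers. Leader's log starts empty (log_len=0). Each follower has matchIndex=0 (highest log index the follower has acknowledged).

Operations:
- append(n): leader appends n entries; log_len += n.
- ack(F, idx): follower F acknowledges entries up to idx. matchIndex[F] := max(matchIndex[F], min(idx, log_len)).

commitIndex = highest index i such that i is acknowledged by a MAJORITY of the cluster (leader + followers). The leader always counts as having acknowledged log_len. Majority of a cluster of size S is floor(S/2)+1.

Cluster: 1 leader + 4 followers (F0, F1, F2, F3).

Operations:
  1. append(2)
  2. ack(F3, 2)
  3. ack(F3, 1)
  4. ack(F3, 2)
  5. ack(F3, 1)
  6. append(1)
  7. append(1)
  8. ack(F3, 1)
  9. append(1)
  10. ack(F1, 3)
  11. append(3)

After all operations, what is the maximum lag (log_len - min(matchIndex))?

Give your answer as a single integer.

Answer: 8

Derivation:
Op 1: append 2 -> log_len=2
Op 2: F3 acks idx 2 -> match: F0=0 F1=0 F2=0 F3=2; commitIndex=0
Op 3: F3 acks idx 1 -> match: F0=0 F1=0 F2=0 F3=2; commitIndex=0
Op 4: F3 acks idx 2 -> match: F0=0 F1=0 F2=0 F3=2; commitIndex=0
Op 5: F3 acks idx 1 -> match: F0=0 F1=0 F2=0 F3=2; commitIndex=0
Op 6: append 1 -> log_len=3
Op 7: append 1 -> log_len=4
Op 8: F3 acks idx 1 -> match: F0=0 F1=0 F2=0 F3=2; commitIndex=0
Op 9: append 1 -> log_len=5
Op 10: F1 acks idx 3 -> match: F0=0 F1=3 F2=0 F3=2; commitIndex=2
Op 11: append 3 -> log_len=8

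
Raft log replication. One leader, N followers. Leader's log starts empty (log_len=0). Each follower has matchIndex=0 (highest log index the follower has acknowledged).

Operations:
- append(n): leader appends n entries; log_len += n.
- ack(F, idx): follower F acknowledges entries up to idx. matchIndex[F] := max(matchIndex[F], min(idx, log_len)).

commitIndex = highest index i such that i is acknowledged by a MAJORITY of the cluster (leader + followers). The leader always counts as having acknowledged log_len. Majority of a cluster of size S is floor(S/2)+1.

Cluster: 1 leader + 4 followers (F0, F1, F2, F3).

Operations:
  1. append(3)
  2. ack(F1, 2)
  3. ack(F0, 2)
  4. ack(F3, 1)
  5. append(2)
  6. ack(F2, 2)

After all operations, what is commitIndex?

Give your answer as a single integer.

Answer: 2

Derivation:
Op 1: append 3 -> log_len=3
Op 2: F1 acks idx 2 -> match: F0=0 F1=2 F2=0 F3=0; commitIndex=0
Op 3: F0 acks idx 2 -> match: F0=2 F1=2 F2=0 F3=0; commitIndex=2
Op 4: F3 acks idx 1 -> match: F0=2 F1=2 F2=0 F3=1; commitIndex=2
Op 5: append 2 -> log_len=5
Op 6: F2 acks idx 2 -> match: F0=2 F1=2 F2=2 F3=1; commitIndex=2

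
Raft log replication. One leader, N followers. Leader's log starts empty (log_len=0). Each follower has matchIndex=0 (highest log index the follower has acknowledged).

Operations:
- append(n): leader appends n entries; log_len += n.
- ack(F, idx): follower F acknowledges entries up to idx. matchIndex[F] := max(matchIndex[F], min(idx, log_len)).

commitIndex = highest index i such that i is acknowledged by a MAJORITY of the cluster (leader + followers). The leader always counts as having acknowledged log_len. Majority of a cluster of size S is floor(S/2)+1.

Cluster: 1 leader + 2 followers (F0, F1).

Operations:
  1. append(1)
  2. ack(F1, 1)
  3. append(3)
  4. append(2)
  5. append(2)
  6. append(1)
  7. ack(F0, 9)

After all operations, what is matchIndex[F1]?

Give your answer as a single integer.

Op 1: append 1 -> log_len=1
Op 2: F1 acks idx 1 -> match: F0=0 F1=1; commitIndex=1
Op 3: append 3 -> log_len=4
Op 4: append 2 -> log_len=6
Op 5: append 2 -> log_len=8
Op 6: append 1 -> log_len=9
Op 7: F0 acks idx 9 -> match: F0=9 F1=1; commitIndex=9

Answer: 1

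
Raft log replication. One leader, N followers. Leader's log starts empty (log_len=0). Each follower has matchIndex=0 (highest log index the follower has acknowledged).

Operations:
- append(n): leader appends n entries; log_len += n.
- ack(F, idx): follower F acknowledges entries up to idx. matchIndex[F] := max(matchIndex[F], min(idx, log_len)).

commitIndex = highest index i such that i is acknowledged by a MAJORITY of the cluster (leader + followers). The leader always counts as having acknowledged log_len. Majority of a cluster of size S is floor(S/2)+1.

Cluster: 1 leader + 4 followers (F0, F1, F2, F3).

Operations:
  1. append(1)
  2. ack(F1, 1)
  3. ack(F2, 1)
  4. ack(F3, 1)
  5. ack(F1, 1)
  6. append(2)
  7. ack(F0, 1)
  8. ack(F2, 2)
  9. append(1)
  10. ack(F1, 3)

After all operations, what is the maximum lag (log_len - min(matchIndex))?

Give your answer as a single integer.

Op 1: append 1 -> log_len=1
Op 2: F1 acks idx 1 -> match: F0=0 F1=1 F2=0 F3=0; commitIndex=0
Op 3: F2 acks idx 1 -> match: F0=0 F1=1 F2=1 F3=0; commitIndex=1
Op 4: F3 acks idx 1 -> match: F0=0 F1=1 F2=1 F3=1; commitIndex=1
Op 5: F1 acks idx 1 -> match: F0=0 F1=1 F2=1 F3=1; commitIndex=1
Op 6: append 2 -> log_len=3
Op 7: F0 acks idx 1 -> match: F0=1 F1=1 F2=1 F3=1; commitIndex=1
Op 8: F2 acks idx 2 -> match: F0=1 F1=1 F2=2 F3=1; commitIndex=1
Op 9: append 1 -> log_len=4
Op 10: F1 acks idx 3 -> match: F0=1 F1=3 F2=2 F3=1; commitIndex=2

Answer: 3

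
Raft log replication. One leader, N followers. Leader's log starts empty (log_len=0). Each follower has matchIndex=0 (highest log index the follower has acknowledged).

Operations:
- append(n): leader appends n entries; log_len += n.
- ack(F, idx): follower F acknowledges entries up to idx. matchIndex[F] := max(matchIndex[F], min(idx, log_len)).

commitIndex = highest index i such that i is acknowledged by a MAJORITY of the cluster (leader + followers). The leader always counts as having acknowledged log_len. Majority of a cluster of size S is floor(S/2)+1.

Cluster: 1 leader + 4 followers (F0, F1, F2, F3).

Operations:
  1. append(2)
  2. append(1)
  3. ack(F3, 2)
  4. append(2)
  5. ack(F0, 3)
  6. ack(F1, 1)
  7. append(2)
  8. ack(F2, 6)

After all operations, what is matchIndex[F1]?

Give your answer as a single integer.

Answer: 1

Derivation:
Op 1: append 2 -> log_len=2
Op 2: append 1 -> log_len=3
Op 3: F3 acks idx 2 -> match: F0=0 F1=0 F2=0 F3=2; commitIndex=0
Op 4: append 2 -> log_len=5
Op 5: F0 acks idx 3 -> match: F0=3 F1=0 F2=0 F3=2; commitIndex=2
Op 6: F1 acks idx 1 -> match: F0=3 F1=1 F2=0 F3=2; commitIndex=2
Op 7: append 2 -> log_len=7
Op 8: F2 acks idx 6 -> match: F0=3 F1=1 F2=6 F3=2; commitIndex=3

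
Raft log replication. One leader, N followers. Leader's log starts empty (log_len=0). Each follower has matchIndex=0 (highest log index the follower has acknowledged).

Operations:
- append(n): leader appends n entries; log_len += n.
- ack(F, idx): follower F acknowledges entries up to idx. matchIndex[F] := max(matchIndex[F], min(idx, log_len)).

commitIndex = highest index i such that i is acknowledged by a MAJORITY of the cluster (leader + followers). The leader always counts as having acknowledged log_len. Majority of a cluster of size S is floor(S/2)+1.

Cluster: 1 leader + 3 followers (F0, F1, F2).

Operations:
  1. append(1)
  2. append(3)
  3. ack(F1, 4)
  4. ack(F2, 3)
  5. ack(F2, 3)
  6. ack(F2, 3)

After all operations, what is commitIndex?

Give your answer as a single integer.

Answer: 3

Derivation:
Op 1: append 1 -> log_len=1
Op 2: append 3 -> log_len=4
Op 3: F1 acks idx 4 -> match: F0=0 F1=4 F2=0; commitIndex=0
Op 4: F2 acks idx 3 -> match: F0=0 F1=4 F2=3; commitIndex=3
Op 5: F2 acks idx 3 -> match: F0=0 F1=4 F2=3; commitIndex=3
Op 6: F2 acks idx 3 -> match: F0=0 F1=4 F2=3; commitIndex=3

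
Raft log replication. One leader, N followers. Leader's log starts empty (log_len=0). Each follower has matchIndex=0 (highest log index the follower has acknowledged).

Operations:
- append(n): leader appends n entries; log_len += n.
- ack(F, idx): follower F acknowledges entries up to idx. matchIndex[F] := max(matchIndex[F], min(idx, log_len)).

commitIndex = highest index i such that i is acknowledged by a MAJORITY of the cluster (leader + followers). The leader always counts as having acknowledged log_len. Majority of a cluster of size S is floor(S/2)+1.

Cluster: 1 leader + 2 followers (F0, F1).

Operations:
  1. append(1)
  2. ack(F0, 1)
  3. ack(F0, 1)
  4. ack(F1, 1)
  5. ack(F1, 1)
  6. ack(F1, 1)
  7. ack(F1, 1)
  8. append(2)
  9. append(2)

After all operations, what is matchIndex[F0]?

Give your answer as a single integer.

Answer: 1

Derivation:
Op 1: append 1 -> log_len=1
Op 2: F0 acks idx 1 -> match: F0=1 F1=0; commitIndex=1
Op 3: F0 acks idx 1 -> match: F0=1 F1=0; commitIndex=1
Op 4: F1 acks idx 1 -> match: F0=1 F1=1; commitIndex=1
Op 5: F1 acks idx 1 -> match: F0=1 F1=1; commitIndex=1
Op 6: F1 acks idx 1 -> match: F0=1 F1=1; commitIndex=1
Op 7: F1 acks idx 1 -> match: F0=1 F1=1; commitIndex=1
Op 8: append 2 -> log_len=3
Op 9: append 2 -> log_len=5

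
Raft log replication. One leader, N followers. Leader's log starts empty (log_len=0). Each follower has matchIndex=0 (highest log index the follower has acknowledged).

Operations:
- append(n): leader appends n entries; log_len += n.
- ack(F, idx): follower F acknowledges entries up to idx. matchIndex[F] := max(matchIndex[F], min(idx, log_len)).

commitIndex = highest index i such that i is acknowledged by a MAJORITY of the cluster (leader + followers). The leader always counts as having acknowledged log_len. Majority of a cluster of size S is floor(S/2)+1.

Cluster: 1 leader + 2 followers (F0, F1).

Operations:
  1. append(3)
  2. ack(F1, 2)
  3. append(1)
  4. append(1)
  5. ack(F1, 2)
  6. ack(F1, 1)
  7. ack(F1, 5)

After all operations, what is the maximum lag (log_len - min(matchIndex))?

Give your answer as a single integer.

Answer: 5

Derivation:
Op 1: append 3 -> log_len=3
Op 2: F1 acks idx 2 -> match: F0=0 F1=2; commitIndex=2
Op 3: append 1 -> log_len=4
Op 4: append 1 -> log_len=5
Op 5: F1 acks idx 2 -> match: F0=0 F1=2; commitIndex=2
Op 6: F1 acks idx 1 -> match: F0=0 F1=2; commitIndex=2
Op 7: F1 acks idx 5 -> match: F0=0 F1=5; commitIndex=5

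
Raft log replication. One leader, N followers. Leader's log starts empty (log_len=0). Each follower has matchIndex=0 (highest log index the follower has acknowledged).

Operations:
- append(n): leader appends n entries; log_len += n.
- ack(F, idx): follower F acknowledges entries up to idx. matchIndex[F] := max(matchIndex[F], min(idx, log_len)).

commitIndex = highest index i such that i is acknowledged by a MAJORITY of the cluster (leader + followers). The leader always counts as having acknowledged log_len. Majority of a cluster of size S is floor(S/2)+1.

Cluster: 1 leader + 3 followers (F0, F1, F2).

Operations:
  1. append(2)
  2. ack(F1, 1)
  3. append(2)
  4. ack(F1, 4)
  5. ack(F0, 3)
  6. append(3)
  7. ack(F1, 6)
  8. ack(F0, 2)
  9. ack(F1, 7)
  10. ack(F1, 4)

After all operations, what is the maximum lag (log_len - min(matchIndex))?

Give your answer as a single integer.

Answer: 7

Derivation:
Op 1: append 2 -> log_len=2
Op 2: F1 acks idx 1 -> match: F0=0 F1=1 F2=0; commitIndex=0
Op 3: append 2 -> log_len=4
Op 4: F1 acks idx 4 -> match: F0=0 F1=4 F2=0; commitIndex=0
Op 5: F0 acks idx 3 -> match: F0=3 F1=4 F2=0; commitIndex=3
Op 6: append 3 -> log_len=7
Op 7: F1 acks idx 6 -> match: F0=3 F1=6 F2=0; commitIndex=3
Op 8: F0 acks idx 2 -> match: F0=3 F1=6 F2=0; commitIndex=3
Op 9: F1 acks idx 7 -> match: F0=3 F1=7 F2=0; commitIndex=3
Op 10: F1 acks idx 4 -> match: F0=3 F1=7 F2=0; commitIndex=3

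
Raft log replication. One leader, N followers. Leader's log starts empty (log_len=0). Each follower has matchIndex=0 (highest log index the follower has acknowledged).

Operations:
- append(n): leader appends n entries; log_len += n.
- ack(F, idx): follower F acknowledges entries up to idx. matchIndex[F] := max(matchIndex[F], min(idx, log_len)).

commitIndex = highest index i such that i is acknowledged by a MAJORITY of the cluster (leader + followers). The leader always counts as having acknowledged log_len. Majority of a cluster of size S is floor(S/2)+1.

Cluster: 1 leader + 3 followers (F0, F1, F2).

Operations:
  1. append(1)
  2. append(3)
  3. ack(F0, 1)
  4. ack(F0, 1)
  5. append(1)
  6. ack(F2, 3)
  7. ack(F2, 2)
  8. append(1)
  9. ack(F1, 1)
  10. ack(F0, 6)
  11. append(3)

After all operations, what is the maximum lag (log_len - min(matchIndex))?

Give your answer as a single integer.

Op 1: append 1 -> log_len=1
Op 2: append 3 -> log_len=4
Op 3: F0 acks idx 1 -> match: F0=1 F1=0 F2=0; commitIndex=0
Op 4: F0 acks idx 1 -> match: F0=1 F1=0 F2=0; commitIndex=0
Op 5: append 1 -> log_len=5
Op 6: F2 acks idx 3 -> match: F0=1 F1=0 F2=3; commitIndex=1
Op 7: F2 acks idx 2 -> match: F0=1 F1=0 F2=3; commitIndex=1
Op 8: append 1 -> log_len=6
Op 9: F1 acks idx 1 -> match: F0=1 F1=1 F2=3; commitIndex=1
Op 10: F0 acks idx 6 -> match: F0=6 F1=1 F2=3; commitIndex=3
Op 11: append 3 -> log_len=9

Answer: 8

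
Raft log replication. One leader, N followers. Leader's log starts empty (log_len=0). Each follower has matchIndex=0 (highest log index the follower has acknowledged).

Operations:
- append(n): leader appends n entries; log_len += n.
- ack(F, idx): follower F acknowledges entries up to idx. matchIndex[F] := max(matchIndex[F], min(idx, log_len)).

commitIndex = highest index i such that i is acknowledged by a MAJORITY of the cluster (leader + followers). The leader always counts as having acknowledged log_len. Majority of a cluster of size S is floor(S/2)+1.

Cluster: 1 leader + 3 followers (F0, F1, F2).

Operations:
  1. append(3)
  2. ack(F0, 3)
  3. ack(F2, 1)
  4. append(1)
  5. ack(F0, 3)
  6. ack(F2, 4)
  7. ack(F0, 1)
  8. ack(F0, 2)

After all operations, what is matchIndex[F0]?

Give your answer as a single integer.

Answer: 3

Derivation:
Op 1: append 3 -> log_len=3
Op 2: F0 acks idx 3 -> match: F0=3 F1=0 F2=0; commitIndex=0
Op 3: F2 acks idx 1 -> match: F0=3 F1=0 F2=1; commitIndex=1
Op 4: append 1 -> log_len=4
Op 5: F0 acks idx 3 -> match: F0=3 F1=0 F2=1; commitIndex=1
Op 6: F2 acks idx 4 -> match: F0=3 F1=0 F2=4; commitIndex=3
Op 7: F0 acks idx 1 -> match: F0=3 F1=0 F2=4; commitIndex=3
Op 8: F0 acks idx 2 -> match: F0=3 F1=0 F2=4; commitIndex=3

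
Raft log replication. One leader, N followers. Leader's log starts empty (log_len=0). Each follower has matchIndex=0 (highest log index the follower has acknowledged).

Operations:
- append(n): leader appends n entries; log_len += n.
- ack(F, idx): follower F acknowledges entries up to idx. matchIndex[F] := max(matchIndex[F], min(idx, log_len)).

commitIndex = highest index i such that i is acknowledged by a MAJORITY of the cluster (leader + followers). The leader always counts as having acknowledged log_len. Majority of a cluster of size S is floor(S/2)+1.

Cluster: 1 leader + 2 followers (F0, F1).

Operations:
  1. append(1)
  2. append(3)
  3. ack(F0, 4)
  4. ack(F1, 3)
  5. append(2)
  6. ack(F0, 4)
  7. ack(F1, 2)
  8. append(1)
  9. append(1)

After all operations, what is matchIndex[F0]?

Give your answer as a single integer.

Op 1: append 1 -> log_len=1
Op 2: append 3 -> log_len=4
Op 3: F0 acks idx 4 -> match: F0=4 F1=0; commitIndex=4
Op 4: F1 acks idx 3 -> match: F0=4 F1=3; commitIndex=4
Op 5: append 2 -> log_len=6
Op 6: F0 acks idx 4 -> match: F0=4 F1=3; commitIndex=4
Op 7: F1 acks idx 2 -> match: F0=4 F1=3; commitIndex=4
Op 8: append 1 -> log_len=7
Op 9: append 1 -> log_len=8

Answer: 4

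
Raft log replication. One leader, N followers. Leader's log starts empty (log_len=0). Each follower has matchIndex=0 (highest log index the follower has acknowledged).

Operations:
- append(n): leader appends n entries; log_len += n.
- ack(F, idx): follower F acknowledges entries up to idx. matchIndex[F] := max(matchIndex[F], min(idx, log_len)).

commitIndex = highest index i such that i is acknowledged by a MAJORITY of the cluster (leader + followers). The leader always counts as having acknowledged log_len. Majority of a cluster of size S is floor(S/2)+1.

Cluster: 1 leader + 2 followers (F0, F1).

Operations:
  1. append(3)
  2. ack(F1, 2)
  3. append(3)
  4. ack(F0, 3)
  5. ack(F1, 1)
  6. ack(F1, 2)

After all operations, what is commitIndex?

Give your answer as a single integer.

Answer: 3

Derivation:
Op 1: append 3 -> log_len=3
Op 2: F1 acks idx 2 -> match: F0=0 F1=2; commitIndex=2
Op 3: append 3 -> log_len=6
Op 4: F0 acks idx 3 -> match: F0=3 F1=2; commitIndex=3
Op 5: F1 acks idx 1 -> match: F0=3 F1=2; commitIndex=3
Op 6: F1 acks idx 2 -> match: F0=3 F1=2; commitIndex=3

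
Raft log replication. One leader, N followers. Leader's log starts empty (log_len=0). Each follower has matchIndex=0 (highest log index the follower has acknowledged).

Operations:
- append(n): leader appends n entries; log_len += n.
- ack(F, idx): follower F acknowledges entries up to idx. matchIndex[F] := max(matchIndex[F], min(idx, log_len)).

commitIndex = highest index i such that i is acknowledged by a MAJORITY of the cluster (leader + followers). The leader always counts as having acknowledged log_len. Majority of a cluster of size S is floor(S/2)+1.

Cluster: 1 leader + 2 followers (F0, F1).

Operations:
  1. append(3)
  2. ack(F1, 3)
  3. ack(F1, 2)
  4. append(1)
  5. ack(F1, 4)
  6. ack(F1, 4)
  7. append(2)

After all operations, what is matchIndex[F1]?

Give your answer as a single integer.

Op 1: append 3 -> log_len=3
Op 2: F1 acks idx 3 -> match: F0=0 F1=3; commitIndex=3
Op 3: F1 acks idx 2 -> match: F0=0 F1=3; commitIndex=3
Op 4: append 1 -> log_len=4
Op 5: F1 acks idx 4 -> match: F0=0 F1=4; commitIndex=4
Op 6: F1 acks idx 4 -> match: F0=0 F1=4; commitIndex=4
Op 7: append 2 -> log_len=6

Answer: 4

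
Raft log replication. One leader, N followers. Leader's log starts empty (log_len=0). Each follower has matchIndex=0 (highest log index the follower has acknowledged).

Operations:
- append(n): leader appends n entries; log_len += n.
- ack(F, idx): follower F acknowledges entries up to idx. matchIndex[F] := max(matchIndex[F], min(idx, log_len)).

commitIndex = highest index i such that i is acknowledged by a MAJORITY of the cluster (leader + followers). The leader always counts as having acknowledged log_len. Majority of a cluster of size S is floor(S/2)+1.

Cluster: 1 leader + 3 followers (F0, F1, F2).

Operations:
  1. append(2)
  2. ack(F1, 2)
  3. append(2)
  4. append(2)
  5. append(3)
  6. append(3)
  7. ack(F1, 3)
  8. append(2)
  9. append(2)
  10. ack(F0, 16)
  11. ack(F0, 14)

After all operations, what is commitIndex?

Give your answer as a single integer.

Op 1: append 2 -> log_len=2
Op 2: F1 acks idx 2 -> match: F0=0 F1=2 F2=0; commitIndex=0
Op 3: append 2 -> log_len=4
Op 4: append 2 -> log_len=6
Op 5: append 3 -> log_len=9
Op 6: append 3 -> log_len=12
Op 7: F1 acks idx 3 -> match: F0=0 F1=3 F2=0; commitIndex=0
Op 8: append 2 -> log_len=14
Op 9: append 2 -> log_len=16
Op 10: F0 acks idx 16 -> match: F0=16 F1=3 F2=0; commitIndex=3
Op 11: F0 acks idx 14 -> match: F0=16 F1=3 F2=0; commitIndex=3

Answer: 3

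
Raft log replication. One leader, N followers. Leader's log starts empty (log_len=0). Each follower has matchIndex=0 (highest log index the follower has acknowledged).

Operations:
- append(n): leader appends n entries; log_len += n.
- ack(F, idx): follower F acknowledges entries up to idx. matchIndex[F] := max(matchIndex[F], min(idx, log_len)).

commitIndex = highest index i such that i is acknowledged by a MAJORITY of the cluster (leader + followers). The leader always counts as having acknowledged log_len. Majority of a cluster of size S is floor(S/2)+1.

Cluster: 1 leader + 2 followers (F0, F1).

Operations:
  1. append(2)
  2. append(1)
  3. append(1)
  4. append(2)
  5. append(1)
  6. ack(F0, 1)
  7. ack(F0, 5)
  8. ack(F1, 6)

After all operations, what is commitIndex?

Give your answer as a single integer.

Op 1: append 2 -> log_len=2
Op 2: append 1 -> log_len=3
Op 3: append 1 -> log_len=4
Op 4: append 2 -> log_len=6
Op 5: append 1 -> log_len=7
Op 6: F0 acks idx 1 -> match: F0=1 F1=0; commitIndex=1
Op 7: F0 acks idx 5 -> match: F0=5 F1=0; commitIndex=5
Op 8: F1 acks idx 6 -> match: F0=5 F1=6; commitIndex=6

Answer: 6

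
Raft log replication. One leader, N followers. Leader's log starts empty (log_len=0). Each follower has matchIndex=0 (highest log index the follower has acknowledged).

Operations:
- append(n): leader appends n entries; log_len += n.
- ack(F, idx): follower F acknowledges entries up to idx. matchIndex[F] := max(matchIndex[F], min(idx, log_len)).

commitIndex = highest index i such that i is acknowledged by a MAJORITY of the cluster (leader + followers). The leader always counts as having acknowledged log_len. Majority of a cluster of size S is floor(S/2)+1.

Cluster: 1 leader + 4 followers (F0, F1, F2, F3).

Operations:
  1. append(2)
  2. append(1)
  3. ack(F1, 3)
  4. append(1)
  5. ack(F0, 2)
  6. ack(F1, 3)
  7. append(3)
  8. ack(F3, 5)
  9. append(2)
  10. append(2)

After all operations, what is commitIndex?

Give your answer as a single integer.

Answer: 3

Derivation:
Op 1: append 2 -> log_len=2
Op 2: append 1 -> log_len=3
Op 3: F1 acks idx 3 -> match: F0=0 F1=3 F2=0 F3=0; commitIndex=0
Op 4: append 1 -> log_len=4
Op 5: F0 acks idx 2 -> match: F0=2 F1=3 F2=0 F3=0; commitIndex=2
Op 6: F1 acks idx 3 -> match: F0=2 F1=3 F2=0 F3=0; commitIndex=2
Op 7: append 3 -> log_len=7
Op 8: F3 acks idx 5 -> match: F0=2 F1=3 F2=0 F3=5; commitIndex=3
Op 9: append 2 -> log_len=9
Op 10: append 2 -> log_len=11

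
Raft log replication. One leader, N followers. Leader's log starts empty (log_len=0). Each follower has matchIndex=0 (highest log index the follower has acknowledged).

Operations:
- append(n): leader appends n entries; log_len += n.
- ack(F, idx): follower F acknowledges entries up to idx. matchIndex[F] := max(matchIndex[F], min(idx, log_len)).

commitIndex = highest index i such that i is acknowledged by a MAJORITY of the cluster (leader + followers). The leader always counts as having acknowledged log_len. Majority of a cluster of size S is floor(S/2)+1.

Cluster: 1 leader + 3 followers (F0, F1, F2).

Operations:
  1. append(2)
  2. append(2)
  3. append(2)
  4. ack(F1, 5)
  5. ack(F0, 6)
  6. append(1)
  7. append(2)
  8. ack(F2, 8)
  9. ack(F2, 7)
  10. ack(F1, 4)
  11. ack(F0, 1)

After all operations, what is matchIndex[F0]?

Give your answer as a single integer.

Answer: 6

Derivation:
Op 1: append 2 -> log_len=2
Op 2: append 2 -> log_len=4
Op 3: append 2 -> log_len=6
Op 4: F1 acks idx 5 -> match: F0=0 F1=5 F2=0; commitIndex=0
Op 5: F0 acks idx 6 -> match: F0=6 F1=5 F2=0; commitIndex=5
Op 6: append 1 -> log_len=7
Op 7: append 2 -> log_len=9
Op 8: F2 acks idx 8 -> match: F0=6 F1=5 F2=8; commitIndex=6
Op 9: F2 acks idx 7 -> match: F0=6 F1=5 F2=8; commitIndex=6
Op 10: F1 acks idx 4 -> match: F0=6 F1=5 F2=8; commitIndex=6
Op 11: F0 acks idx 1 -> match: F0=6 F1=5 F2=8; commitIndex=6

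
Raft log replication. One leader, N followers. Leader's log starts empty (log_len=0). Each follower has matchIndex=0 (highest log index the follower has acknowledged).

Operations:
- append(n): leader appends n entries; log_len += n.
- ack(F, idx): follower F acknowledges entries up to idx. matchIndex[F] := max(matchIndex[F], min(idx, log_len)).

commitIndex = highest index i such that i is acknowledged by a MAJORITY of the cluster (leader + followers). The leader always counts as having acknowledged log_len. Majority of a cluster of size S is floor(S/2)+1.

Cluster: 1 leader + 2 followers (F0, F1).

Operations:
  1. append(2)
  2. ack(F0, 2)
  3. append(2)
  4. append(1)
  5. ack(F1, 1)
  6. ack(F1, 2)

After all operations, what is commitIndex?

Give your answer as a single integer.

Answer: 2

Derivation:
Op 1: append 2 -> log_len=2
Op 2: F0 acks idx 2 -> match: F0=2 F1=0; commitIndex=2
Op 3: append 2 -> log_len=4
Op 4: append 1 -> log_len=5
Op 5: F1 acks idx 1 -> match: F0=2 F1=1; commitIndex=2
Op 6: F1 acks idx 2 -> match: F0=2 F1=2; commitIndex=2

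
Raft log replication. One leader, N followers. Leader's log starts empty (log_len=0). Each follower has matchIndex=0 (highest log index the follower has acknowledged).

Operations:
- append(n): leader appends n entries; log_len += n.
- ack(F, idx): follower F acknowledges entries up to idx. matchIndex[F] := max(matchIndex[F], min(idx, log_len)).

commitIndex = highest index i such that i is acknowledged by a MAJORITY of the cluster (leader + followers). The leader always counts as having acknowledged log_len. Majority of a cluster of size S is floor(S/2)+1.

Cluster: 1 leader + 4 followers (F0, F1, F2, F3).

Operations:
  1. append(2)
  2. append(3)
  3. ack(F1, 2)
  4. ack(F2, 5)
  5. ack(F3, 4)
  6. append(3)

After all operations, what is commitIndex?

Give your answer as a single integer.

Answer: 4

Derivation:
Op 1: append 2 -> log_len=2
Op 2: append 3 -> log_len=5
Op 3: F1 acks idx 2 -> match: F0=0 F1=2 F2=0 F3=0; commitIndex=0
Op 4: F2 acks idx 5 -> match: F0=0 F1=2 F2=5 F3=0; commitIndex=2
Op 5: F3 acks idx 4 -> match: F0=0 F1=2 F2=5 F3=4; commitIndex=4
Op 6: append 3 -> log_len=8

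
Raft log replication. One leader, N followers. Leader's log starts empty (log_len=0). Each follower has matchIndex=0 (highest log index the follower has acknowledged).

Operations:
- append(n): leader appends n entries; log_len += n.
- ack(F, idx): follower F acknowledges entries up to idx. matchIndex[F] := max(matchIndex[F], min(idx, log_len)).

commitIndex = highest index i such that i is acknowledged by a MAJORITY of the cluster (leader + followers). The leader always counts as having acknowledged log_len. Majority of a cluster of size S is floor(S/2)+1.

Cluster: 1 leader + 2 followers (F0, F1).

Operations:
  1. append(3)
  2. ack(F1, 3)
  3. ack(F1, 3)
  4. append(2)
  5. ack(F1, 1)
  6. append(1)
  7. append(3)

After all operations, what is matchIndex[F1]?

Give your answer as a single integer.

Answer: 3

Derivation:
Op 1: append 3 -> log_len=3
Op 2: F1 acks idx 3 -> match: F0=0 F1=3; commitIndex=3
Op 3: F1 acks idx 3 -> match: F0=0 F1=3; commitIndex=3
Op 4: append 2 -> log_len=5
Op 5: F1 acks idx 1 -> match: F0=0 F1=3; commitIndex=3
Op 6: append 1 -> log_len=6
Op 7: append 3 -> log_len=9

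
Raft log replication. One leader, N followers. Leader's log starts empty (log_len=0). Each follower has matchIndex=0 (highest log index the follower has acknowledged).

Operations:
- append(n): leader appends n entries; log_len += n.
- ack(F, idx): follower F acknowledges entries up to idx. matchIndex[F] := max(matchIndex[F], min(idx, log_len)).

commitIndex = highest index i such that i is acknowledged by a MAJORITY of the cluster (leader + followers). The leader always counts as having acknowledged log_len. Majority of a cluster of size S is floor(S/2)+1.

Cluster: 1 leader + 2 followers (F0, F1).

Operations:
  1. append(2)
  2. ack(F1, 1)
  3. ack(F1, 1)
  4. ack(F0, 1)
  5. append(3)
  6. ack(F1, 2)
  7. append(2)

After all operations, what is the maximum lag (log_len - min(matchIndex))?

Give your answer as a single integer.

Op 1: append 2 -> log_len=2
Op 2: F1 acks idx 1 -> match: F0=0 F1=1; commitIndex=1
Op 3: F1 acks idx 1 -> match: F0=0 F1=1; commitIndex=1
Op 4: F0 acks idx 1 -> match: F0=1 F1=1; commitIndex=1
Op 5: append 3 -> log_len=5
Op 6: F1 acks idx 2 -> match: F0=1 F1=2; commitIndex=2
Op 7: append 2 -> log_len=7

Answer: 6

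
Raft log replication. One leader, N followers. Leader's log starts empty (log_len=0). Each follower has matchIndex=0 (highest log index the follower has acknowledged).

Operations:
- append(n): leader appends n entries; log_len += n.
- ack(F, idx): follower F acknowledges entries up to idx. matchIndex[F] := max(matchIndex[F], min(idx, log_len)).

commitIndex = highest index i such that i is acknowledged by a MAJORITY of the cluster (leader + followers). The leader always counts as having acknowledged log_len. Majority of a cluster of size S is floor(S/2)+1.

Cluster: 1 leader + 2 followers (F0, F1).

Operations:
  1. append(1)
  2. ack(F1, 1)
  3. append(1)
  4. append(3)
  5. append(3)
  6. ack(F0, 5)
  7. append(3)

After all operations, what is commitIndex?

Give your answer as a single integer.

Op 1: append 1 -> log_len=1
Op 2: F1 acks idx 1 -> match: F0=0 F1=1; commitIndex=1
Op 3: append 1 -> log_len=2
Op 4: append 3 -> log_len=5
Op 5: append 3 -> log_len=8
Op 6: F0 acks idx 5 -> match: F0=5 F1=1; commitIndex=5
Op 7: append 3 -> log_len=11

Answer: 5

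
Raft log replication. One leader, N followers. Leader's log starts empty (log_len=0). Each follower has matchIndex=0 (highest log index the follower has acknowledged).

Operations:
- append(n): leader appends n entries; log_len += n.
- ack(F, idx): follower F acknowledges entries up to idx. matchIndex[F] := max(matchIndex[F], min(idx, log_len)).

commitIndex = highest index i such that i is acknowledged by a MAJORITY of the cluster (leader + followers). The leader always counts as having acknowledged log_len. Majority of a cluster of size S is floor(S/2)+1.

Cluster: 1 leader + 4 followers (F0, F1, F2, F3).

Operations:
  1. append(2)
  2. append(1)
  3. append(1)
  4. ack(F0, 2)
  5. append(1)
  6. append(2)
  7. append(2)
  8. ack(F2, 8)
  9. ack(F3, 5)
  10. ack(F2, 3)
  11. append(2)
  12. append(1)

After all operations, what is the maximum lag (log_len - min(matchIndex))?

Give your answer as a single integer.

Op 1: append 2 -> log_len=2
Op 2: append 1 -> log_len=3
Op 3: append 1 -> log_len=4
Op 4: F0 acks idx 2 -> match: F0=2 F1=0 F2=0 F3=0; commitIndex=0
Op 5: append 1 -> log_len=5
Op 6: append 2 -> log_len=7
Op 7: append 2 -> log_len=9
Op 8: F2 acks idx 8 -> match: F0=2 F1=0 F2=8 F3=0; commitIndex=2
Op 9: F3 acks idx 5 -> match: F0=2 F1=0 F2=8 F3=5; commitIndex=5
Op 10: F2 acks idx 3 -> match: F0=2 F1=0 F2=8 F3=5; commitIndex=5
Op 11: append 2 -> log_len=11
Op 12: append 1 -> log_len=12

Answer: 12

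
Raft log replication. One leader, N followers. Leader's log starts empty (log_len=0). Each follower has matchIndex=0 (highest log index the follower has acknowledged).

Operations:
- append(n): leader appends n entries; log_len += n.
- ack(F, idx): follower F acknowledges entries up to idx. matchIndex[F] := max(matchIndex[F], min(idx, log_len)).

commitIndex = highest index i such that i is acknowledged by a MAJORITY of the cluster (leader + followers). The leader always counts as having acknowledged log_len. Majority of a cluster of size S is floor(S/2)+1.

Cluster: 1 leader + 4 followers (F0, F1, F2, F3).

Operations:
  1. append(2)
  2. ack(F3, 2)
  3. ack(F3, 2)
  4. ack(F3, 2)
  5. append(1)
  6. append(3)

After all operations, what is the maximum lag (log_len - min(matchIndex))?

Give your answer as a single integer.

Answer: 6

Derivation:
Op 1: append 2 -> log_len=2
Op 2: F3 acks idx 2 -> match: F0=0 F1=0 F2=0 F3=2; commitIndex=0
Op 3: F3 acks idx 2 -> match: F0=0 F1=0 F2=0 F3=2; commitIndex=0
Op 4: F3 acks idx 2 -> match: F0=0 F1=0 F2=0 F3=2; commitIndex=0
Op 5: append 1 -> log_len=3
Op 6: append 3 -> log_len=6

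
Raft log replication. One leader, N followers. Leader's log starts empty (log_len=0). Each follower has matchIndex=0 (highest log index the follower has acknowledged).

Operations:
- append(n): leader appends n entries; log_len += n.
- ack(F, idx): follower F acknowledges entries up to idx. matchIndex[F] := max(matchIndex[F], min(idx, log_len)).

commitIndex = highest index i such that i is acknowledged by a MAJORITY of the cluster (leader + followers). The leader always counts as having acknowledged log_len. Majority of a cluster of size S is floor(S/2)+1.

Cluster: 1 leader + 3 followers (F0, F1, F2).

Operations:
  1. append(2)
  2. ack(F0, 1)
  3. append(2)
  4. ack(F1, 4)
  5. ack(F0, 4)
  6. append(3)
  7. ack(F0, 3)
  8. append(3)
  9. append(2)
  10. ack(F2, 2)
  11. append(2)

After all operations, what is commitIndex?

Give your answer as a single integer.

Answer: 4

Derivation:
Op 1: append 2 -> log_len=2
Op 2: F0 acks idx 1 -> match: F0=1 F1=0 F2=0; commitIndex=0
Op 3: append 2 -> log_len=4
Op 4: F1 acks idx 4 -> match: F0=1 F1=4 F2=0; commitIndex=1
Op 5: F0 acks idx 4 -> match: F0=4 F1=4 F2=0; commitIndex=4
Op 6: append 3 -> log_len=7
Op 7: F0 acks idx 3 -> match: F0=4 F1=4 F2=0; commitIndex=4
Op 8: append 3 -> log_len=10
Op 9: append 2 -> log_len=12
Op 10: F2 acks idx 2 -> match: F0=4 F1=4 F2=2; commitIndex=4
Op 11: append 2 -> log_len=14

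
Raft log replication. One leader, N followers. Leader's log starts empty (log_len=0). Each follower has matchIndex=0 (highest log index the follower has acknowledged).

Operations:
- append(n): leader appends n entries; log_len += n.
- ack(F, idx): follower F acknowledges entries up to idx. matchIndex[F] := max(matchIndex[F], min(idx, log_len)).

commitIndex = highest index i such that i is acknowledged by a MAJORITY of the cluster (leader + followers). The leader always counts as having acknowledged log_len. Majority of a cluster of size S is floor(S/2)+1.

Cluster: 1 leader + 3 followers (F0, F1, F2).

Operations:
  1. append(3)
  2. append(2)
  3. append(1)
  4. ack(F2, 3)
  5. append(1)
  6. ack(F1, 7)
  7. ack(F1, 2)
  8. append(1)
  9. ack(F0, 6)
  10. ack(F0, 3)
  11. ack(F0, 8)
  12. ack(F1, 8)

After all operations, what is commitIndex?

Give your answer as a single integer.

Op 1: append 3 -> log_len=3
Op 2: append 2 -> log_len=5
Op 3: append 1 -> log_len=6
Op 4: F2 acks idx 3 -> match: F0=0 F1=0 F2=3; commitIndex=0
Op 5: append 1 -> log_len=7
Op 6: F1 acks idx 7 -> match: F0=0 F1=7 F2=3; commitIndex=3
Op 7: F1 acks idx 2 -> match: F0=0 F1=7 F2=3; commitIndex=3
Op 8: append 1 -> log_len=8
Op 9: F0 acks idx 6 -> match: F0=6 F1=7 F2=3; commitIndex=6
Op 10: F0 acks idx 3 -> match: F0=6 F1=7 F2=3; commitIndex=6
Op 11: F0 acks idx 8 -> match: F0=8 F1=7 F2=3; commitIndex=7
Op 12: F1 acks idx 8 -> match: F0=8 F1=8 F2=3; commitIndex=8

Answer: 8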